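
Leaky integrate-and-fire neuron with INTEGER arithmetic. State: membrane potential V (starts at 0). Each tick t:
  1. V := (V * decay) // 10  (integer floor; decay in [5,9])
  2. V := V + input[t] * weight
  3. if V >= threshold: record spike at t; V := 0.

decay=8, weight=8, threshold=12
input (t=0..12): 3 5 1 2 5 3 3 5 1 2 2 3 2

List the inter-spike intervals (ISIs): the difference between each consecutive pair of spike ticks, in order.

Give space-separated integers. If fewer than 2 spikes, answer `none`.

t=0: input=3 -> V=0 FIRE
t=1: input=5 -> V=0 FIRE
t=2: input=1 -> V=8
t=3: input=2 -> V=0 FIRE
t=4: input=5 -> V=0 FIRE
t=5: input=3 -> V=0 FIRE
t=6: input=3 -> V=0 FIRE
t=7: input=5 -> V=0 FIRE
t=8: input=1 -> V=8
t=9: input=2 -> V=0 FIRE
t=10: input=2 -> V=0 FIRE
t=11: input=3 -> V=0 FIRE
t=12: input=2 -> V=0 FIRE

Answer: 1 2 1 1 1 1 2 1 1 1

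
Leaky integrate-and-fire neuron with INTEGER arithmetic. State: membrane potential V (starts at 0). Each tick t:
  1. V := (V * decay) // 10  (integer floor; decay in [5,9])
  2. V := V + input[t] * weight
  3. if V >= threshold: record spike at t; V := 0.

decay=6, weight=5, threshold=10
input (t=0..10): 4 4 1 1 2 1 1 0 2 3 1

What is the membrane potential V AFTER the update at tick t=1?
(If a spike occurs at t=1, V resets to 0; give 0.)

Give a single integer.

t=0: input=4 -> V=0 FIRE
t=1: input=4 -> V=0 FIRE
t=2: input=1 -> V=5
t=3: input=1 -> V=8
t=4: input=2 -> V=0 FIRE
t=5: input=1 -> V=5
t=6: input=1 -> V=8
t=7: input=0 -> V=4
t=8: input=2 -> V=0 FIRE
t=9: input=3 -> V=0 FIRE
t=10: input=1 -> V=5

Answer: 0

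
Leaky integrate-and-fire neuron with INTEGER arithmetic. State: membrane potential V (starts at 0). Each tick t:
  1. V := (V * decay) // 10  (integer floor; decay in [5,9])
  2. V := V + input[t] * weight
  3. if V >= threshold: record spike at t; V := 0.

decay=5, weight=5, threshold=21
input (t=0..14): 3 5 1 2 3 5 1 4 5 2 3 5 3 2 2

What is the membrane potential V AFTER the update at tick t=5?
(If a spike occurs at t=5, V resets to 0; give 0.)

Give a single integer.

t=0: input=3 -> V=15
t=1: input=5 -> V=0 FIRE
t=2: input=1 -> V=5
t=3: input=2 -> V=12
t=4: input=3 -> V=0 FIRE
t=5: input=5 -> V=0 FIRE
t=6: input=1 -> V=5
t=7: input=4 -> V=0 FIRE
t=8: input=5 -> V=0 FIRE
t=9: input=2 -> V=10
t=10: input=3 -> V=20
t=11: input=5 -> V=0 FIRE
t=12: input=3 -> V=15
t=13: input=2 -> V=17
t=14: input=2 -> V=18

Answer: 0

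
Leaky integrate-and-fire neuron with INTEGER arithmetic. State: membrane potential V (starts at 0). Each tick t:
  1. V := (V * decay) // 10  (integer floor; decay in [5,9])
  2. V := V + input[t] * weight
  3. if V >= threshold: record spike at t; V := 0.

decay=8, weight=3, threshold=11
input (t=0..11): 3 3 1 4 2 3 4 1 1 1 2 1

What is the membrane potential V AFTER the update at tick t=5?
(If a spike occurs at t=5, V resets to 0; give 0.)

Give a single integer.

Answer: 0

Derivation:
t=0: input=3 -> V=9
t=1: input=3 -> V=0 FIRE
t=2: input=1 -> V=3
t=3: input=4 -> V=0 FIRE
t=4: input=2 -> V=6
t=5: input=3 -> V=0 FIRE
t=6: input=4 -> V=0 FIRE
t=7: input=1 -> V=3
t=8: input=1 -> V=5
t=9: input=1 -> V=7
t=10: input=2 -> V=0 FIRE
t=11: input=1 -> V=3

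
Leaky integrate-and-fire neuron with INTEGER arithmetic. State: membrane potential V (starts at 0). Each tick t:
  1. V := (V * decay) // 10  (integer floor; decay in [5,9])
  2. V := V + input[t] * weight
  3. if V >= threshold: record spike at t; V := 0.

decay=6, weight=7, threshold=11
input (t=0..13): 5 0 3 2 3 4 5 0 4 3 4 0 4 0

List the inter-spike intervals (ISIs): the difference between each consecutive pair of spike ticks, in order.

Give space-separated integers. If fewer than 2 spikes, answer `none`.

Answer: 2 1 1 1 1 2 1 1 2

Derivation:
t=0: input=5 -> V=0 FIRE
t=1: input=0 -> V=0
t=2: input=3 -> V=0 FIRE
t=3: input=2 -> V=0 FIRE
t=4: input=3 -> V=0 FIRE
t=5: input=4 -> V=0 FIRE
t=6: input=5 -> V=0 FIRE
t=7: input=0 -> V=0
t=8: input=4 -> V=0 FIRE
t=9: input=3 -> V=0 FIRE
t=10: input=4 -> V=0 FIRE
t=11: input=0 -> V=0
t=12: input=4 -> V=0 FIRE
t=13: input=0 -> V=0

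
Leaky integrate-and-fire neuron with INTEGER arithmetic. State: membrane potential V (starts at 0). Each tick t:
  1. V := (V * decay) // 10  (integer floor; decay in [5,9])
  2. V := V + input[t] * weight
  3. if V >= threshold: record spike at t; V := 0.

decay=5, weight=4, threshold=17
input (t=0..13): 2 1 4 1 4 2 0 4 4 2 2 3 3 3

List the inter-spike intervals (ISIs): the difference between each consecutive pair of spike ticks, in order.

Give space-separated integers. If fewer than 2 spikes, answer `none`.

t=0: input=2 -> V=8
t=1: input=1 -> V=8
t=2: input=4 -> V=0 FIRE
t=3: input=1 -> V=4
t=4: input=4 -> V=0 FIRE
t=5: input=2 -> V=8
t=6: input=0 -> V=4
t=7: input=4 -> V=0 FIRE
t=8: input=4 -> V=16
t=9: input=2 -> V=16
t=10: input=2 -> V=16
t=11: input=3 -> V=0 FIRE
t=12: input=3 -> V=12
t=13: input=3 -> V=0 FIRE

Answer: 2 3 4 2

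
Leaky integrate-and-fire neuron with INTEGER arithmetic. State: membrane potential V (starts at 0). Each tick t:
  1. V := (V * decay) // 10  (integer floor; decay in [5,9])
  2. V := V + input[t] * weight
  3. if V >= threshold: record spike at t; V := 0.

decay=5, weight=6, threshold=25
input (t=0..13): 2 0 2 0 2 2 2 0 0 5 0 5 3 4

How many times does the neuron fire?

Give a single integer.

Answer: 3

Derivation:
t=0: input=2 -> V=12
t=1: input=0 -> V=6
t=2: input=2 -> V=15
t=3: input=0 -> V=7
t=4: input=2 -> V=15
t=5: input=2 -> V=19
t=6: input=2 -> V=21
t=7: input=0 -> V=10
t=8: input=0 -> V=5
t=9: input=5 -> V=0 FIRE
t=10: input=0 -> V=0
t=11: input=5 -> V=0 FIRE
t=12: input=3 -> V=18
t=13: input=4 -> V=0 FIRE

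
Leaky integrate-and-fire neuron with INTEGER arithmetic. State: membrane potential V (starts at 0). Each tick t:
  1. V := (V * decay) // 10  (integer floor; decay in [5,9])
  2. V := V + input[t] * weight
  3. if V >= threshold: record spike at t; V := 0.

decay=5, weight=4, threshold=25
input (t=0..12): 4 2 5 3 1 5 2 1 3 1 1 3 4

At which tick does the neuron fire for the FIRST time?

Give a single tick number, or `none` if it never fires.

t=0: input=4 -> V=16
t=1: input=2 -> V=16
t=2: input=5 -> V=0 FIRE
t=3: input=3 -> V=12
t=4: input=1 -> V=10
t=5: input=5 -> V=0 FIRE
t=6: input=2 -> V=8
t=7: input=1 -> V=8
t=8: input=3 -> V=16
t=9: input=1 -> V=12
t=10: input=1 -> V=10
t=11: input=3 -> V=17
t=12: input=4 -> V=24

Answer: 2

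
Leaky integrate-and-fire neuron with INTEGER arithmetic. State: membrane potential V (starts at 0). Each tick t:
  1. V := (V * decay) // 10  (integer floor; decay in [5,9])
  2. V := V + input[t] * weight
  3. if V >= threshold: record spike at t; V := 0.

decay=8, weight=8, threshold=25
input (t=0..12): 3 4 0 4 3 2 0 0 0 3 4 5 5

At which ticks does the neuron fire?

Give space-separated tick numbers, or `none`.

t=0: input=3 -> V=24
t=1: input=4 -> V=0 FIRE
t=2: input=0 -> V=0
t=3: input=4 -> V=0 FIRE
t=4: input=3 -> V=24
t=5: input=2 -> V=0 FIRE
t=6: input=0 -> V=0
t=7: input=0 -> V=0
t=8: input=0 -> V=0
t=9: input=3 -> V=24
t=10: input=4 -> V=0 FIRE
t=11: input=5 -> V=0 FIRE
t=12: input=5 -> V=0 FIRE

Answer: 1 3 5 10 11 12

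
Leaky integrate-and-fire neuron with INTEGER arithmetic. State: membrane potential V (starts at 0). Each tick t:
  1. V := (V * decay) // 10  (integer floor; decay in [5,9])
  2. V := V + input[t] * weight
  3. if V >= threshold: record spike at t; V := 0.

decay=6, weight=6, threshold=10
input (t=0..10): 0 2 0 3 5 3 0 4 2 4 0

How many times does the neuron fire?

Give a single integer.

t=0: input=0 -> V=0
t=1: input=2 -> V=0 FIRE
t=2: input=0 -> V=0
t=3: input=3 -> V=0 FIRE
t=4: input=5 -> V=0 FIRE
t=5: input=3 -> V=0 FIRE
t=6: input=0 -> V=0
t=7: input=4 -> V=0 FIRE
t=8: input=2 -> V=0 FIRE
t=9: input=4 -> V=0 FIRE
t=10: input=0 -> V=0

Answer: 7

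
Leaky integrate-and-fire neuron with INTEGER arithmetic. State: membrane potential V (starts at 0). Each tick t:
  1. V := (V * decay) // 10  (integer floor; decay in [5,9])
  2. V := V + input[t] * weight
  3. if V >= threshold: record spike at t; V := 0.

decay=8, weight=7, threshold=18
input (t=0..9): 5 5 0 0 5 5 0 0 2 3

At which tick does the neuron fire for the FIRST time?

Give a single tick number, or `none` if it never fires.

Answer: 0

Derivation:
t=0: input=5 -> V=0 FIRE
t=1: input=5 -> V=0 FIRE
t=2: input=0 -> V=0
t=3: input=0 -> V=0
t=4: input=5 -> V=0 FIRE
t=5: input=5 -> V=0 FIRE
t=6: input=0 -> V=0
t=7: input=0 -> V=0
t=8: input=2 -> V=14
t=9: input=3 -> V=0 FIRE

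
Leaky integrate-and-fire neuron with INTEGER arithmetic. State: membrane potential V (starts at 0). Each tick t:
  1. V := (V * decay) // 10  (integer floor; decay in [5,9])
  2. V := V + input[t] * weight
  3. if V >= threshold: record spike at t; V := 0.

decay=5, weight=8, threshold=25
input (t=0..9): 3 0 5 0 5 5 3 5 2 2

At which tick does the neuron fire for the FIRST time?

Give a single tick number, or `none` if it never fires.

Answer: 2

Derivation:
t=0: input=3 -> V=24
t=1: input=0 -> V=12
t=2: input=5 -> V=0 FIRE
t=3: input=0 -> V=0
t=4: input=5 -> V=0 FIRE
t=5: input=5 -> V=0 FIRE
t=6: input=3 -> V=24
t=7: input=5 -> V=0 FIRE
t=8: input=2 -> V=16
t=9: input=2 -> V=24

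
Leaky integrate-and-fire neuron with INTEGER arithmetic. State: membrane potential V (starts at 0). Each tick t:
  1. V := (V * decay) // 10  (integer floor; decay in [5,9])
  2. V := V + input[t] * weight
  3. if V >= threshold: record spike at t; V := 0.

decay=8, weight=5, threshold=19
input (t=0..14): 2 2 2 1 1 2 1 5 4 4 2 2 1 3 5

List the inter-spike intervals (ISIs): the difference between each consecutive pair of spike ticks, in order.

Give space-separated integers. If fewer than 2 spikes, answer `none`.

Answer: 5 1 1 3 2

Derivation:
t=0: input=2 -> V=10
t=1: input=2 -> V=18
t=2: input=2 -> V=0 FIRE
t=3: input=1 -> V=5
t=4: input=1 -> V=9
t=5: input=2 -> V=17
t=6: input=1 -> V=18
t=7: input=5 -> V=0 FIRE
t=8: input=4 -> V=0 FIRE
t=9: input=4 -> V=0 FIRE
t=10: input=2 -> V=10
t=11: input=2 -> V=18
t=12: input=1 -> V=0 FIRE
t=13: input=3 -> V=15
t=14: input=5 -> V=0 FIRE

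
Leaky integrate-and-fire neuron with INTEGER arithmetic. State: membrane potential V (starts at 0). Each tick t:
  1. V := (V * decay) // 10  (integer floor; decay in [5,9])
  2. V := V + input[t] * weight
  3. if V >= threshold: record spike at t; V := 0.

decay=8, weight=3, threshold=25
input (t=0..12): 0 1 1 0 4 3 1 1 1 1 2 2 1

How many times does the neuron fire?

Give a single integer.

t=0: input=0 -> V=0
t=1: input=1 -> V=3
t=2: input=1 -> V=5
t=3: input=0 -> V=4
t=4: input=4 -> V=15
t=5: input=3 -> V=21
t=6: input=1 -> V=19
t=7: input=1 -> V=18
t=8: input=1 -> V=17
t=9: input=1 -> V=16
t=10: input=2 -> V=18
t=11: input=2 -> V=20
t=12: input=1 -> V=19

Answer: 0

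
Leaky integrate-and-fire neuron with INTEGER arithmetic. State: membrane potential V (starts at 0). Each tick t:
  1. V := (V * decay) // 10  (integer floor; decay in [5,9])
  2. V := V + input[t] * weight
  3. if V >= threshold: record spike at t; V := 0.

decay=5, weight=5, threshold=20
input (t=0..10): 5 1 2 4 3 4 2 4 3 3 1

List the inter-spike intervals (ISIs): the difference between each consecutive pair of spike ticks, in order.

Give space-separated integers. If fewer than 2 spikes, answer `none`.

Answer: 3 2 2 2

Derivation:
t=0: input=5 -> V=0 FIRE
t=1: input=1 -> V=5
t=2: input=2 -> V=12
t=3: input=4 -> V=0 FIRE
t=4: input=3 -> V=15
t=5: input=4 -> V=0 FIRE
t=6: input=2 -> V=10
t=7: input=4 -> V=0 FIRE
t=8: input=3 -> V=15
t=9: input=3 -> V=0 FIRE
t=10: input=1 -> V=5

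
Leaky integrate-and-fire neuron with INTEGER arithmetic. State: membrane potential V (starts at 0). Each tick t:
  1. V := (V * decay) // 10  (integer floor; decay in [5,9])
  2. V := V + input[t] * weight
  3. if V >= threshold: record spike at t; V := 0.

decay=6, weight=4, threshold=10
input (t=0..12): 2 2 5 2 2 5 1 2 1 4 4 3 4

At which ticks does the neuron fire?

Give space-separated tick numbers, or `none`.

Answer: 1 2 4 5 7 9 10 11 12

Derivation:
t=0: input=2 -> V=8
t=1: input=2 -> V=0 FIRE
t=2: input=5 -> V=0 FIRE
t=3: input=2 -> V=8
t=4: input=2 -> V=0 FIRE
t=5: input=5 -> V=0 FIRE
t=6: input=1 -> V=4
t=7: input=2 -> V=0 FIRE
t=8: input=1 -> V=4
t=9: input=4 -> V=0 FIRE
t=10: input=4 -> V=0 FIRE
t=11: input=3 -> V=0 FIRE
t=12: input=4 -> V=0 FIRE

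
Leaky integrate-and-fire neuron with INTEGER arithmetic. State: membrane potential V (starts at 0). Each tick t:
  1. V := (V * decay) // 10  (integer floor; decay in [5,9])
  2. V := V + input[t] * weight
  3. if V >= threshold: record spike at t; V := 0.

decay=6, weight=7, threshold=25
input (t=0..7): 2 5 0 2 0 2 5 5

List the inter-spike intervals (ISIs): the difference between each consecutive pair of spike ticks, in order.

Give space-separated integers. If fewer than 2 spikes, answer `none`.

Answer: 5 1

Derivation:
t=0: input=2 -> V=14
t=1: input=5 -> V=0 FIRE
t=2: input=0 -> V=0
t=3: input=2 -> V=14
t=4: input=0 -> V=8
t=5: input=2 -> V=18
t=6: input=5 -> V=0 FIRE
t=7: input=5 -> V=0 FIRE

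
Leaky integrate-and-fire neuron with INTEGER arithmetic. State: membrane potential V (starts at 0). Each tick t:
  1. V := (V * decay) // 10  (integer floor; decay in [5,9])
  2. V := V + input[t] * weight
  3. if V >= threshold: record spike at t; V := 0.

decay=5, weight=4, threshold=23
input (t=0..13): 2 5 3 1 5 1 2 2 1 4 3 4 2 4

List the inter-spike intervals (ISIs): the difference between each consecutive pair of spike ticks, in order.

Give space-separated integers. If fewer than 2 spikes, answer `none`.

t=0: input=2 -> V=8
t=1: input=5 -> V=0 FIRE
t=2: input=3 -> V=12
t=3: input=1 -> V=10
t=4: input=5 -> V=0 FIRE
t=5: input=1 -> V=4
t=6: input=2 -> V=10
t=7: input=2 -> V=13
t=8: input=1 -> V=10
t=9: input=4 -> V=21
t=10: input=3 -> V=22
t=11: input=4 -> V=0 FIRE
t=12: input=2 -> V=8
t=13: input=4 -> V=20

Answer: 3 7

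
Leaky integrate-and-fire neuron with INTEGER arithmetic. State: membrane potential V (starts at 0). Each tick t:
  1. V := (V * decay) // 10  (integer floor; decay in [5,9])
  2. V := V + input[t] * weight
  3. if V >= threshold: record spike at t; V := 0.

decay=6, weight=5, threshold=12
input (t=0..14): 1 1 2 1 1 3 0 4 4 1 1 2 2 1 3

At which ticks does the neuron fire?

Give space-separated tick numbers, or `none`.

t=0: input=1 -> V=5
t=1: input=1 -> V=8
t=2: input=2 -> V=0 FIRE
t=3: input=1 -> V=5
t=4: input=1 -> V=8
t=5: input=3 -> V=0 FIRE
t=6: input=0 -> V=0
t=7: input=4 -> V=0 FIRE
t=8: input=4 -> V=0 FIRE
t=9: input=1 -> V=5
t=10: input=1 -> V=8
t=11: input=2 -> V=0 FIRE
t=12: input=2 -> V=10
t=13: input=1 -> V=11
t=14: input=3 -> V=0 FIRE

Answer: 2 5 7 8 11 14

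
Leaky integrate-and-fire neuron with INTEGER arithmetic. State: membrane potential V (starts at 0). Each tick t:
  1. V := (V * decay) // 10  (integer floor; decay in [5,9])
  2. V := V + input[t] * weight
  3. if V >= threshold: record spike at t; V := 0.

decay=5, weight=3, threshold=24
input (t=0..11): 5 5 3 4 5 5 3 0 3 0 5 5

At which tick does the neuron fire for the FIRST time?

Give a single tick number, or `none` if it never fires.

Answer: 4

Derivation:
t=0: input=5 -> V=15
t=1: input=5 -> V=22
t=2: input=3 -> V=20
t=3: input=4 -> V=22
t=4: input=5 -> V=0 FIRE
t=5: input=5 -> V=15
t=6: input=3 -> V=16
t=7: input=0 -> V=8
t=8: input=3 -> V=13
t=9: input=0 -> V=6
t=10: input=5 -> V=18
t=11: input=5 -> V=0 FIRE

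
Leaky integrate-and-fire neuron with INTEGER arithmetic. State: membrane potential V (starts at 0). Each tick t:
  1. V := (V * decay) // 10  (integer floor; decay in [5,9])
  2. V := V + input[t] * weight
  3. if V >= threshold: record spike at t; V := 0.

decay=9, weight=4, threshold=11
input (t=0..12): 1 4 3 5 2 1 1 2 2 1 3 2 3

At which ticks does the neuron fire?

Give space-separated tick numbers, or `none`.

t=0: input=1 -> V=4
t=1: input=4 -> V=0 FIRE
t=2: input=3 -> V=0 FIRE
t=3: input=5 -> V=0 FIRE
t=4: input=2 -> V=8
t=5: input=1 -> V=0 FIRE
t=6: input=1 -> V=4
t=7: input=2 -> V=0 FIRE
t=8: input=2 -> V=8
t=9: input=1 -> V=0 FIRE
t=10: input=3 -> V=0 FIRE
t=11: input=2 -> V=8
t=12: input=3 -> V=0 FIRE

Answer: 1 2 3 5 7 9 10 12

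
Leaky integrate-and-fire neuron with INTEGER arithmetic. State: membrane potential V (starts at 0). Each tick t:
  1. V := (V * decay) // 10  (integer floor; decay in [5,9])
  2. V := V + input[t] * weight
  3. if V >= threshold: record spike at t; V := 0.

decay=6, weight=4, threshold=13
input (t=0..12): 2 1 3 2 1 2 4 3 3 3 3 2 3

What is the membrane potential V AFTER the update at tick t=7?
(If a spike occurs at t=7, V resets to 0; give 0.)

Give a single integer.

Answer: 12

Derivation:
t=0: input=2 -> V=8
t=1: input=1 -> V=8
t=2: input=3 -> V=0 FIRE
t=3: input=2 -> V=8
t=4: input=1 -> V=8
t=5: input=2 -> V=12
t=6: input=4 -> V=0 FIRE
t=7: input=3 -> V=12
t=8: input=3 -> V=0 FIRE
t=9: input=3 -> V=12
t=10: input=3 -> V=0 FIRE
t=11: input=2 -> V=8
t=12: input=3 -> V=0 FIRE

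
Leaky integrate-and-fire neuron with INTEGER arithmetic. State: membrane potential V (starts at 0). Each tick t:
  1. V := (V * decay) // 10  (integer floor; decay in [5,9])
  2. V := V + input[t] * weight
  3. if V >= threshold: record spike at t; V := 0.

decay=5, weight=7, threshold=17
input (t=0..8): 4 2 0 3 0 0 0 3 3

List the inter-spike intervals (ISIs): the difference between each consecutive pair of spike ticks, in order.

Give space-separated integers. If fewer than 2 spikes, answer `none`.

Answer: 3 4 1

Derivation:
t=0: input=4 -> V=0 FIRE
t=1: input=2 -> V=14
t=2: input=0 -> V=7
t=3: input=3 -> V=0 FIRE
t=4: input=0 -> V=0
t=5: input=0 -> V=0
t=6: input=0 -> V=0
t=7: input=3 -> V=0 FIRE
t=8: input=3 -> V=0 FIRE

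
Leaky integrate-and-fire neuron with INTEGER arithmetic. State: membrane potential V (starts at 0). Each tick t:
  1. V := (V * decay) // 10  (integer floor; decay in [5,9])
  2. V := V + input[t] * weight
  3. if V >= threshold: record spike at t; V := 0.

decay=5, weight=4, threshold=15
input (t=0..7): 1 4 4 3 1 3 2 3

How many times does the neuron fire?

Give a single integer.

t=0: input=1 -> V=4
t=1: input=4 -> V=0 FIRE
t=2: input=4 -> V=0 FIRE
t=3: input=3 -> V=12
t=4: input=1 -> V=10
t=5: input=3 -> V=0 FIRE
t=6: input=2 -> V=8
t=7: input=3 -> V=0 FIRE

Answer: 4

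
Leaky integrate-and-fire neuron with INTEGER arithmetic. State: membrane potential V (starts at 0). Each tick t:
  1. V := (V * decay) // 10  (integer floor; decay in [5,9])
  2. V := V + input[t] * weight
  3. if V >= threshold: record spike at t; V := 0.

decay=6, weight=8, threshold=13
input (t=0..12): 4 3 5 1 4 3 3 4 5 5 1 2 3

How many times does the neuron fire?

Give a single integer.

t=0: input=4 -> V=0 FIRE
t=1: input=3 -> V=0 FIRE
t=2: input=5 -> V=0 FIRE
t=3: input=1 -> V=8
t=4: input=4 -> V=0 FIRE
t=5: input=3 -> V=0 FIRE
t=6: input=3 -> V=0 FIRE
t=7: input=4 -> V=0 FIRE
t=8: input=5 -> V=0 FIRE
t=9: input=5 -> V=0 FIRE
t=10: input=1 -> V=8
t=11: input=2 -> V=0 FIRE
t=12: input=3 -> V=0 FIRE

Answer: 11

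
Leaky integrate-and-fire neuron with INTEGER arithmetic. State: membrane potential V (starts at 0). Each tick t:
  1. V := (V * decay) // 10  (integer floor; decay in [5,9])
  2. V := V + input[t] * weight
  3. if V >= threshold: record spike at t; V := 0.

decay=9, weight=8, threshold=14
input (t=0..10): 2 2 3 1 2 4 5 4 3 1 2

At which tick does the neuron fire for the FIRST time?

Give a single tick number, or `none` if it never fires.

t=0: input=2 -> V=0 FIRE
t=1: input=2 -> V=0 FIRE
t=2: input=3 -> V=0 FIRE
t=3: input=1 -> V=8
t=4: input=2 -> V=0 FIRE
t=5: input=4 -> V=0 FIRE
t=6: input=5 -> V=0 FIRE
t=7: input=4 -> V=0 FIRE
t=8: input=3 -> V=0 FIRE
t=9: input=1 -> V=8
t=10: input=2 -> V=0 FIRE

Answer: 0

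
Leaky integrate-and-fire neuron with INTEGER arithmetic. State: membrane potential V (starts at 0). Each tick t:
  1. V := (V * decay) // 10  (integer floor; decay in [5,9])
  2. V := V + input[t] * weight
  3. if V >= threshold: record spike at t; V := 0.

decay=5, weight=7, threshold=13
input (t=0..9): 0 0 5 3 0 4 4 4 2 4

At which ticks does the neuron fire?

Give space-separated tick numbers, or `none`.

Answer: 2 3 5 6 7 8 9

Derivation:
t=0: input=0 -> V=0
t=1: input=0 -> V=0
t=2: input=5 -> V=0 FIRE
t=3: input=3 -> V=0 FIRE
t=4: input=0 -> V=0
t=5: input=4 -> V=0 FIRE
t=6: input=4 -> V=0 FIRE
t=7: input=4 -> V=0 FIRE
t=8: input=2 -> V=0 FIRE
t=9: input=4 -> V=0 FIRE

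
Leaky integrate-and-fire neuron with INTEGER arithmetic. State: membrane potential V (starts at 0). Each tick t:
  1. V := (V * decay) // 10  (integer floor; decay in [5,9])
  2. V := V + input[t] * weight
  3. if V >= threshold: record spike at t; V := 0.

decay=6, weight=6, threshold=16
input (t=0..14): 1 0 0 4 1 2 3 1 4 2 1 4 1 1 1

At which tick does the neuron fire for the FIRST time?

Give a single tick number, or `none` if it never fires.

t=0: input=1 -> V=6
t=1: input=0 -> V=3
t=2: input=0 -> V=1
t=3: input=4 -> V=0 FIRE
t=4: input=1 -> V=6
t=5: input=2 -> V=15
t=6: input=3 -> V=0 FIRE
t=7: input=1 -> V=6
t=8: input=4 -> V=0 FIRE
t=9: input=2 -> V=12
t=10: input=1 -> V=13
t=11: input=4 -> V=0 FIRE
t=12: input=1 -> V=6
t=13: input=1 -> V=9
t=14: input=1 -> V=11

Answer: 3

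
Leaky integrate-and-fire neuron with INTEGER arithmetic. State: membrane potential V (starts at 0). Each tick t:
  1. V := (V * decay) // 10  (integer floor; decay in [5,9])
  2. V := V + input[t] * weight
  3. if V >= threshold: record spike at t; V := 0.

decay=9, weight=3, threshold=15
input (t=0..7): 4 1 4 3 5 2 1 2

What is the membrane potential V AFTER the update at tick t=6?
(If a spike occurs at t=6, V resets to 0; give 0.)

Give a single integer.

Answer: 8

Derivation:
t=0: input=4 -> V=12
t=1: input=1 -> V=13
t=2: input=4 -> V=0 FIRE
t=3: input=3 -> V=9
t=4: input=5 -> V=0 FIRE
t=5: input=2 -> V=6
t=6: input=1 -> V=8
t=7: input=2 -> V=13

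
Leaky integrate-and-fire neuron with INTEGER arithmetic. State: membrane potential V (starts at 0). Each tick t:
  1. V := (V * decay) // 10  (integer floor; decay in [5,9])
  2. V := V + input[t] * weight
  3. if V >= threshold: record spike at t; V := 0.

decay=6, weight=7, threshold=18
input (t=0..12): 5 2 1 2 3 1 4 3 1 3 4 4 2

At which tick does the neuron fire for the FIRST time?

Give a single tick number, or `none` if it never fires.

Answer: 0

Derivation:
t=0: input=5 -> V=0 FIRE
t=1: input=2 -> V=14
t=2: input=1 -> V=15
t=3: input=2 -> V=0 FIRE
t=4: input=3 -> V=0 FIRE
t=5: input=1 -> V=7
t=6: input=4 -> V=0 FIRE
t=7: input=3 -> V=0 FIRE
t=8: input=1 -> V=7
t=9: input=3 -> V=0 FIRE
t=10: input=4 -> V=0 FIRE
t=11: input=4 -> V=0 FIRE
t=12: input=2 -> V=14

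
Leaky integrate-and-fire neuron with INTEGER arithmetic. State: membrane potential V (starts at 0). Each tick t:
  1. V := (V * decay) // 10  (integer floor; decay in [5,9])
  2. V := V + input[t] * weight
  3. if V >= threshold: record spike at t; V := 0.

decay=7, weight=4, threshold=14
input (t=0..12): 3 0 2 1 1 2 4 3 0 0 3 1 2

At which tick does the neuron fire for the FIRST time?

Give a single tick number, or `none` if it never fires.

Answer: 5

Derivation:
t=0: input=3 -> V=12
t=1: input=0 -> V=8
t=2: input=2 -> V=13
t=3: input=1 -> V=13
t=4: input=1 -> V=13
t=5: input=2 -> V=0 FIRE
t=6: input=4 -> V=0 FIRE
t=7: input=3 -> V=12
t=8: input=0 -> V=8
t=9: input=0 -> V=5
t=10: input=3 -> V=0 FIRE
t=11: input=1 -> V=4
t=12: input=2 -> V=10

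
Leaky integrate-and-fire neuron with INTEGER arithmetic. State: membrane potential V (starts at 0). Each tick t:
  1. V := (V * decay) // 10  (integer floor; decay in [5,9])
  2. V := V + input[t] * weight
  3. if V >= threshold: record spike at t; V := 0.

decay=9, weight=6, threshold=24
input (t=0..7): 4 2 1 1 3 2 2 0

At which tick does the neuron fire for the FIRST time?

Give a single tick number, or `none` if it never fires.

t=0: input=4 -> V=0 FIRE
t=1: input=2 -> V=12
t=2: input=1 -> V=16
t=3: input=1 -> V=20
t=4: input=3 -> V=0 FIRE
t=5: input=2 -> V=12
t=6: input=2 -> V=22
t=7: input=0 -> V=19

Answer: 0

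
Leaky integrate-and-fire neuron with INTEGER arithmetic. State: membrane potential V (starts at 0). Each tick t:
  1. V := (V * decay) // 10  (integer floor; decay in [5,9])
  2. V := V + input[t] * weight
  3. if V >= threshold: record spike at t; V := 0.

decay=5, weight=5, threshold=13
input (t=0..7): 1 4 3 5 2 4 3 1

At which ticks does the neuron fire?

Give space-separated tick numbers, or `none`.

t=0: input=1 -> V=5
t=1: input=4 -> V=0 FIRE
t=2: input=3 -> V=0 FIRE
t=3: input=5 -> V=0 FIRE
t=4: input=2 -> V=10
t=5: input=4 -> V=0 FIRE
t=6: input=3 -> V=0 FIRE
t=7: input=1 -> V=5

Answer: 1 2 3 5 6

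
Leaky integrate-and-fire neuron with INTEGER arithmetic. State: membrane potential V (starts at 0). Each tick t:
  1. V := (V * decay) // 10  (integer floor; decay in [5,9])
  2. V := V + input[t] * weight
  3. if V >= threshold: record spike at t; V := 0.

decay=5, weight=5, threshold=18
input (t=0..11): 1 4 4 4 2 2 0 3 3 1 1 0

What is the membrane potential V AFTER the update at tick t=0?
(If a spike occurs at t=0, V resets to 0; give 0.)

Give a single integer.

Answer: 5

Derivation:
t=0: input=1 -> V=5
t=1: input=4 -> V=0 FIRE
t=2: input=4 -> V=0 FIRE
t=3: input=4 -> V=0 FIRE
t=4: input=2 -> V=10
t=5: input=2 -> V=15
t=6: input=0 -> V=7
t=7: input=3 -> V=0 FIRE
t=8: input=3 -> V=15
t=9: input=1 -> V=12
t=10: input=1 -> V=11
t=11: input=0 -> V=5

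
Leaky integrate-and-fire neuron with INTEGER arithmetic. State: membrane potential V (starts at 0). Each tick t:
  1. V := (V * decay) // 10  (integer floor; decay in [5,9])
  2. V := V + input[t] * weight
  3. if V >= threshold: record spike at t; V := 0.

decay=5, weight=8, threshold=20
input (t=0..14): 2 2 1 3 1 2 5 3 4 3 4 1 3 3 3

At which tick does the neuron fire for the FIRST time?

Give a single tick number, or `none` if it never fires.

Answer: 1

Derivation:
t=0: input=2 -> V=16
t=1: input=2 -> V=0 FIRE
t=2: input=1 -> V=8
t=3: input=3 -> V=0 FIRE
t=4: input=1 -> V=8
t=5: input=2 -> V=0 FIRE
t=6: input=5 -> V=0 FIRE
t=7: input=3 -> V=0 FIRE
t=8: input=4 -> V=0 FIRE
t=9: input=3 -> V=0 FIRE
t=10: input=4 -> V=0 FIRE
t=11: input=1 -> V=8
t=12: input=3 -> V=0 FIRE
t=13: input=3 -> V=0 FIRE
t=14: input=3 -> V=0 FIRE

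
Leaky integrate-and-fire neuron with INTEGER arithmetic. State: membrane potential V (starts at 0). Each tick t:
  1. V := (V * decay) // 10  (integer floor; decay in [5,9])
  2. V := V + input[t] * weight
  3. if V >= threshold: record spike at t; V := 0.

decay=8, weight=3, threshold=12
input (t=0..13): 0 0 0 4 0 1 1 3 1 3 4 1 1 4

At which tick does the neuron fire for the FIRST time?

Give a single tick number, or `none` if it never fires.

t=0: input=0 -> V=0
t=1: input=0 -> V=0
t=2: input=0 -> V=0
t=3: input=4 -> V=0 FIRE
t=4: input=0 -> V=0
t=5: input=1 -> V=3
t=6: input=1 -> V=5
t=7: input=3 -> V=0 FIRE
t=8: input=1 -> V=3
t=9: input=3 -> V=11
t=10: input=4 -> V=0 FIRE
t=11: input=1 -> V=3
t=12: input=1 -> V=5
t=13: input=4 -> V=0 FIRE

Answer: 3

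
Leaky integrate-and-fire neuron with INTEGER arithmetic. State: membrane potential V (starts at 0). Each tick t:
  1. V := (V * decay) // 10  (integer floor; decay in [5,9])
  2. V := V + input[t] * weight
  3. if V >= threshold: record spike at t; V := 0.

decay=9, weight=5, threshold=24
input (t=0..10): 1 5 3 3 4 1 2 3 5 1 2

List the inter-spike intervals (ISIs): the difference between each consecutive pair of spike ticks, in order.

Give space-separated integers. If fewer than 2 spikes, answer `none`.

Answer: 2 3 2

Derivation:
t=0: input=1 -> V=5
t=1: input=5 -> V=0 FIRE
t=2: input=3 -> V=15
t=3: input=3 -> V=0 FIRE
t=4: input=4 -> V=20
t=5: input=1 -> V=23
t=6: input=2 -> V=0 FIRE
t=7: input=3 -> V=15
t=8: input=5 -> V=0 FIRE
t=9: input=1 -> V=5
t=10: input=2 -> V=14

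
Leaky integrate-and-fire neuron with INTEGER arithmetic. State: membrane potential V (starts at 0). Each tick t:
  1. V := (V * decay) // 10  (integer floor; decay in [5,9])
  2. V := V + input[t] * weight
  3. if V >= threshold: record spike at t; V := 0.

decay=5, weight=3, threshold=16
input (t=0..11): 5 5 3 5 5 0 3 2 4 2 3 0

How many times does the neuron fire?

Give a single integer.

Answer: 3

Derivation:
t=0: input=5 -> V=15
t=1: input=5 -> V=0 FIRE
t=2: input=3 -> V=9
t=3: input=5 -> V=0 FIRE
t=4: input=5 -> V=15
t=5: input=0 -> V=7
t=6: input=3 -> V=12
t=7: input=2 -> V=12
t=8: input=4 -> V=0 FIRE
t=9: input=2 -> V=6
t=10: input=3 -> V=12
t=11: input=0 -> V=6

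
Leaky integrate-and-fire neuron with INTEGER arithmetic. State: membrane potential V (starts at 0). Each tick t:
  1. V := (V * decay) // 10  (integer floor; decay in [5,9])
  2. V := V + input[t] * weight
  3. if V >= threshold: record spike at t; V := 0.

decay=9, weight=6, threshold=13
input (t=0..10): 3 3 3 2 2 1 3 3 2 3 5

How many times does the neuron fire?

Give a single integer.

t=0: input=3 -> V=0 FIRE
t=1: input=3 -> V=0 FIRE
t=2: input=3 -> V=0 FIRE
t=3: input=2 -> V=12
t=4: input=2 -> V=0 FIRE
t=5: input=1 -> V=6
t=6: input=3 -> V=0 FIRE
t=7: input=3 -> V=0 FIRE
t=8: input=2 -> V=12
t=9: input=3 -> V=0 FIRE
t=10: input=5 -> V=0 FIRE

Answer: 8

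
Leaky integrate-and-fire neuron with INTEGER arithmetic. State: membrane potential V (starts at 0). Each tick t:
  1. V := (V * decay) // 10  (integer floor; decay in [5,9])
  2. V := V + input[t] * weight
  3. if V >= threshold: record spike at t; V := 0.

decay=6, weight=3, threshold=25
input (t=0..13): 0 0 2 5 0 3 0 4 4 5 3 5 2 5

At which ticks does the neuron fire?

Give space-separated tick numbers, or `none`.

t=0: input=0 -> V=0
t=1: input=0 -> V=0
t=2: input=2 -> V=6
t=3: input=5 -> V=18
t=4: input=0 -> V=10
t=5: input=3 -> V=15
t=6: input=0 -> V=9
t=7: input=4 -> V=17
t=8: input=4 -> V=22
t=9: input=5 -> V=0 FIRE
t=10: input=3 -> V=9
t=11: input=5 -> V=20
t=12: input=2 -> V=18
t=13: input=5 -> V=0 FIRE

Answer: 9 13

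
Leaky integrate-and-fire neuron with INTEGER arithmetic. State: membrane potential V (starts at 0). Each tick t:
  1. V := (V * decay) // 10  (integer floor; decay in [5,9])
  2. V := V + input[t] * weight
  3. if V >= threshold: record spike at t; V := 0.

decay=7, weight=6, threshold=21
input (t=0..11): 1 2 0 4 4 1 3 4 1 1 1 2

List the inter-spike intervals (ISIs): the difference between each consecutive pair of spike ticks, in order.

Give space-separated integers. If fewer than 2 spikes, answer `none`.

Answer: 1 2 1 4

Derivation:
t=0: input=1 -> V=6
t=1: input=2 -> V=16
t=2: input=0 -> V=11
t=3: input=4 -> V=0 FIRE
t=4: input=4 -> V=0 FIRE
t=5: input=1 -> V=6
t=6: input=3 -> V=0 FIRE
t=7: input=4 -> V=0 FIRE
t=8: input=1 -> V=6
t=9: input=1 -> V=10
t=10: input=1 -> V=13
t=11: input=2 -> V=0 FIRE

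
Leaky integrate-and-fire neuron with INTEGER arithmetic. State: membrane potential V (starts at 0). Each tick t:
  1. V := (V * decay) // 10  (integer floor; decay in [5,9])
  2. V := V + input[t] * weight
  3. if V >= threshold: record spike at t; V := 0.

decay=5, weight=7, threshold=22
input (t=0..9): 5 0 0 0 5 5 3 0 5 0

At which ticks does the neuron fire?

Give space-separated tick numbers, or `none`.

Answer: 0 4 5 8

Derivation:
t=0: input=5 -> V=0 FIRE
t=1: input=0 -> V=0
t=2: input=0 -> V=0
t=3: input=0 -> V=0
t=4: input=5 -> V=0 FIRE
t=5: input=5 -> V=0 FIRE
t=6: input=3 -> V=21
t=7: input=0 -> V=10
t=8: input=5 -> V=0 FIRE
t=9: input=0 -> V=0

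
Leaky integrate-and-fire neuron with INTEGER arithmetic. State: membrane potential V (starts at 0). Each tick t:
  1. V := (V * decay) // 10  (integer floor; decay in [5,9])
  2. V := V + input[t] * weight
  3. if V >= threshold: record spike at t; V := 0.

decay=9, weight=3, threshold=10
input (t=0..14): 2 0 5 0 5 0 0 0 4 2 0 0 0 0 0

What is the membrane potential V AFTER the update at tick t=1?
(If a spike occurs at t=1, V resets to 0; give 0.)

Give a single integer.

t=0: input=2 -> V=6
t=1: input=0 -> V=5
t=2: input=5 -> V=0 FIRE
t=3: input=0 -> V=0
t=4: input=5 -> V=0 FIRE
t=5: input=0 -> V=0
t=6: input=0 -> V=0
t=7: input=0 -> V=0
t=8: input=4 -> V=0 FIRE
t=9: input=2 -> V=6
t=10: input=0 -> V=5
t=11: input=0 -> V=4
t=12: input=0 -> V=3
t=13: input=0 -> V=2
t=14: input=0 -> V=1

Answer: 5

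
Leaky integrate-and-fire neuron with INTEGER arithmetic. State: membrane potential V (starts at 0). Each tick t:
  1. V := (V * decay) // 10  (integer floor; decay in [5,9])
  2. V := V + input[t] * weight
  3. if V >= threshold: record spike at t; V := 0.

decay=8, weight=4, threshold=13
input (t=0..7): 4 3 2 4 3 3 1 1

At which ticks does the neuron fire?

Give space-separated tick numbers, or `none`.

Answer: 0 2 3 5

Derivation:
t=0: input=4 -> V=0 FIRE
t=1: input=3 -> V=12
t=2: input=2 -> V=0 FIRE
t=3: input=4 -> V=0 FIRE
t=4: input=3 -> V=12
t=5: input=3 -> V=0 FIRE
t=6: input=1 -> V=4
t=7: input=1 -> V=7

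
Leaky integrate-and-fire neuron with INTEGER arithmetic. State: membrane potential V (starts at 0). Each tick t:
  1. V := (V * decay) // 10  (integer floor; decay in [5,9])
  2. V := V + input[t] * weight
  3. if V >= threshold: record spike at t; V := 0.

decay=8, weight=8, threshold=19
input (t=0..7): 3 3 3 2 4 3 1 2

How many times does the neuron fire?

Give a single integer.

Answer: 6

Derivation:
t=0: input=3 -> V=0 FIRE
t=1: input=3 -> V=0 FIRE
t=2: input=3 -> V=0 FIRE
t=3: input=2 -> V=16
t=4: input=4 -> V=0 FIRE
t=5: input=3 -> V=0 FIRE
t=6: input=1 -> V=8
t=7: input=2 -> V=0 FIRE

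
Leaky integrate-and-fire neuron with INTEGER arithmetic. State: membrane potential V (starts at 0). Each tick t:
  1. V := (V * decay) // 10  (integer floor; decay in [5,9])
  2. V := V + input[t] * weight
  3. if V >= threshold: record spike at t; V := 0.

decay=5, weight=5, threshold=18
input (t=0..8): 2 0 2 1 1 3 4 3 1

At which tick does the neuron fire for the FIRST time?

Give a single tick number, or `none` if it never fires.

t=0: input=2 -> V=10
t=1: input=0 -> V=5
t=2: input=2 -> V=12
t=3: input=1 -> V=11
t=4: input=1 -> V=10
t=5: input=3 -> V=0 FIRE
t=6: input=4 -> V=0 FIRE
t=7: input=3 -> V=15
t=8: input=1 -> V=12

Answer: 5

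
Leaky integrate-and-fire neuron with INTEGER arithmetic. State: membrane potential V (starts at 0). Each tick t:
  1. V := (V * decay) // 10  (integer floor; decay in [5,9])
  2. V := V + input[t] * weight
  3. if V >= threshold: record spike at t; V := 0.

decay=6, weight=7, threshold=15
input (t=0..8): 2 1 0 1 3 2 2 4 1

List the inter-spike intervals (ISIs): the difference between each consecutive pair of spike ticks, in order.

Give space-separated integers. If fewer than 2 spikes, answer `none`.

t=0: input=2 -> V=14
t=1: input=1 -> V=0 FIRE
t=2: input=0 -> V=0
t=3: input=1 -> V=7
t=4: input=3 -> V=0 FIRE
t=5: input=2 -> V=14
t=6: input=2 -> V=0 FIRE
t=7: input=4 -> V=0 FIRE
t=8: input=1 -> V=7

Answer: 3 2 1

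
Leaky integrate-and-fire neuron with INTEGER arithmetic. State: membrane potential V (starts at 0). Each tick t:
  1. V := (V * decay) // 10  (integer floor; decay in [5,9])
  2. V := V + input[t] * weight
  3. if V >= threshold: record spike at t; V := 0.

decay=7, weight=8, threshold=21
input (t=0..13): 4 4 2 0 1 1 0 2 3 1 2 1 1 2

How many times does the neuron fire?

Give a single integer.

t=0: input=4 -> V=0 FIRE
t=1: input=4 -> V=0 FIRE
t=2: input=2 -> V=16
t=3: input=0 -> V=11
t=4: input=1 -> V=15
t=5: input=1 -> V=18
t=6: input=0 -> V=12
t=7: input=2 -> V=0 FIRE
t=8: input=3 -> V=0 FIRE
t=9: input=1 -> V=8
t=10: input=2 -> V=0 FIRE
t=11: input=1 -> V=8
t=12: input=1 -> V=13
t=13: input=2 -> V=0 FIRE

Answer: 6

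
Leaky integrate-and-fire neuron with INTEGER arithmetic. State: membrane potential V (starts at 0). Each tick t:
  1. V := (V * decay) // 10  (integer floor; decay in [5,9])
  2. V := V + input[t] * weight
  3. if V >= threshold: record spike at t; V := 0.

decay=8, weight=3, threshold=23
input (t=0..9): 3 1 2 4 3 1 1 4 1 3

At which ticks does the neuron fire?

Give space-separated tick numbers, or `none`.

t=0: input=3 -> V=9
t=1: input=1 -> V=10
t=2: input=2 -> V=14
t=3: input=4 -> V=0 FIRE
t=4: input=3 -> V=9
t=5: input=1 -> V=10
t=6: input=1 -> V=11
t=7: input=4 -> V=20
t=8: input=1 -> V=19
t=9: input=3 -> V=0 FIRE

Answer: 3 9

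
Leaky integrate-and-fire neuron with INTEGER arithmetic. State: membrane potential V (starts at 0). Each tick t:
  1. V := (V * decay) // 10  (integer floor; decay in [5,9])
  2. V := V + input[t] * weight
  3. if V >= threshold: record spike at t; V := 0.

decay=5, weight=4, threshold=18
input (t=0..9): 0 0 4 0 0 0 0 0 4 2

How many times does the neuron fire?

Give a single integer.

Answer: 0

Derivation:
t=0: input=0 -> V=0
t=1: input=0 -> V=0
t=2: input=4 -> V=16
t=3: input=0 -> V=8
t=4: input=0 -> V=4
t=5: input=0 -> V=2
t=6: input=0 -> V=1
t=7: input=0 -> V=0
t=8: input=4 -> V=16
t=9: input=2 -> V=16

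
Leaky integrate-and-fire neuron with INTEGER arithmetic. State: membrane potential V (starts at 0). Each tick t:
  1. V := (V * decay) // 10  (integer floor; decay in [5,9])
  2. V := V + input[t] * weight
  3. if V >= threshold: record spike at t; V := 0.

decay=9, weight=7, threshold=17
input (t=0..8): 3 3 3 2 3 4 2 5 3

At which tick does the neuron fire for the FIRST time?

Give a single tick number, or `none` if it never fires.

Answer: 0

Derivation:
t=0: input=3 -> V=0 FIRE
t=1: input=3 -> V=0 FIRE
t=2: input=3 -> V=0 FIRE
t=3: input=2 -> V=14
t=4: input=3 -> V=0 FIRE
t=5: input=4 -> V=0 FIRE
t=6: input=2 -> V=14
t=7: input=5 -> V=0 FIRE
t=8: input=3 -> V=0 FIRE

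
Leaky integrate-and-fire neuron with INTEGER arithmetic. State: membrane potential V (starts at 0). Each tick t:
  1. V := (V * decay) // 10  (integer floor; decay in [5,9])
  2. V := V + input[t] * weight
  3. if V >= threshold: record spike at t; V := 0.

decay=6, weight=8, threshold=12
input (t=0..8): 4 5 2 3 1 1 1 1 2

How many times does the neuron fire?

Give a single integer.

t=0: input=4 -> V=0 FIRE
t=1: input=5 -> V=0 FIRE
t=2: input=2 -> V=0 FIRE
t=3: input=3 -> V=0 FIRE
t=4: input=1 -> V=8
t=5: input=1 -> V=0 FIRE
t=6: input=1 -> V=8
t=7: input=1 -> V=0 FIRE
t=8: input=2 -> V=0 FIRE

Answer: 7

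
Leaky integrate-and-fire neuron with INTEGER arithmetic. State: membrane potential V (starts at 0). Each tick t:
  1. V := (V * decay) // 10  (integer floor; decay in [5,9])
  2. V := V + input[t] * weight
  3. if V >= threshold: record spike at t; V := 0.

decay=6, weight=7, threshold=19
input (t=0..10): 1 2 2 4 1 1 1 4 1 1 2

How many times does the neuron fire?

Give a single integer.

Answer: 4

Derivation:
t=0: input=1 -> V=7
t=1: input=2 -> V=18
t=2: input=2 -> V=0 FIRE
t=3: input=4 -> V=0 FIRE
t=4: input=1 -> V=7
t=5: input=1 -> V=11
t=6: input=1 -> V=13
t=7: input=4 -> V=0 FIRE
t=8: input=1 -> V=7
t=9: input=1 -> V=11
t=10: input=2 -> V=0 FIRE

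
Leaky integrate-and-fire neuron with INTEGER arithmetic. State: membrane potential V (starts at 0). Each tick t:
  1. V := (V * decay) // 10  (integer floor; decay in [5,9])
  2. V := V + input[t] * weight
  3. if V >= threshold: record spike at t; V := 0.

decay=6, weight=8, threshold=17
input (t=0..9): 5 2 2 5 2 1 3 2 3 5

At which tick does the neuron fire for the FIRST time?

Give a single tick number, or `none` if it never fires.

t=0: input=5 -> V=0 FIRE
t=1: input=2 -> V=16
t=2: input=2 -> V=0 FIRE
t=3: input=5 -> V=0 FIRE
t=4: input=2 -> V=16
t=5: input=1 -> V=0 FIRE
t=6: input=3 -> V=0 FIRE
t=7: input=2 -> V=16
t=8: input=3 -> V=0 FIRE
t=9: input=5 -> V=0 FIRE

Answer: 0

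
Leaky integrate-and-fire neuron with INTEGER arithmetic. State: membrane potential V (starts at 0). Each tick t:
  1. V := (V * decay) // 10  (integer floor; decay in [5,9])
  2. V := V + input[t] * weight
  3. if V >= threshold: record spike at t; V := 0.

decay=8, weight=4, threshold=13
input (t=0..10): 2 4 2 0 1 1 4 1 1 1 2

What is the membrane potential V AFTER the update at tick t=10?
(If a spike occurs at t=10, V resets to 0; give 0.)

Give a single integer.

Answer: 0

Derivation:
t=0: input=2 -> V=8
t=1: input=4 -> V=0 FIRE
t=2: input=2 -> V=8
t=3: input=0 -> V=6
t=4: input=1 -> V=8
t=5: input=1 -> V=10
t=6: input=4 -> V=0 FIRE
t=7: input=1 -> V=4
t=8: input=1 -> V=7
t=9: input=1 -> V=9
t=10: input=2 -> V=0 FIRE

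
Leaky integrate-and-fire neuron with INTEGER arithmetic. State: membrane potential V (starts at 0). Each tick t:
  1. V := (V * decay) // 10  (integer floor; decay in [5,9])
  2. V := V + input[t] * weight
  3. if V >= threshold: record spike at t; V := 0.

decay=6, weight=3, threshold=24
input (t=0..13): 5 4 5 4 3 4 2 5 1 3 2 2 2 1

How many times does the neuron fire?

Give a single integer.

t=0: input=5 -> V=15
t=1: input=4 -> V=21
t=2: input=5 -> V=0 FIRE
t=3: input=4 -> V=12
t=4: input=3 -> V=16
t=5: input=4 -> V=21
t=6: input=2 -> V=18
t=7: input=5 -> V=0 FIRE
t=8: input=1 -> V=3
t=9: input=3 -> V=10
t=10: input=2 -> V=12
t=11: input=2 -> V=13
t=12: input=2 -> V=13
t=13: input=1 -> V=10

Answer: 2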